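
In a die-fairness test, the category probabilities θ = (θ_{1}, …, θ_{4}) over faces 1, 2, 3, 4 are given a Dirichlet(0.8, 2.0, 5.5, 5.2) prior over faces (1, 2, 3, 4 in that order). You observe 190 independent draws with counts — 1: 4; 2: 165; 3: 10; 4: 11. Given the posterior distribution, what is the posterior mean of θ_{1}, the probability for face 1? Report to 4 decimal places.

The Dirichlet prior is conjugate to the Multinomial likelihood: each posterior αⱼ = prior αⱼ + observed count nⱼ.
Posterior concentration: (4.8, 167.0, 15.5, 16.2), total = 203.5.
E[θ_{1}|data] = α_{1}/Σα = 4.8/203.5 = 0.0236.

0.0236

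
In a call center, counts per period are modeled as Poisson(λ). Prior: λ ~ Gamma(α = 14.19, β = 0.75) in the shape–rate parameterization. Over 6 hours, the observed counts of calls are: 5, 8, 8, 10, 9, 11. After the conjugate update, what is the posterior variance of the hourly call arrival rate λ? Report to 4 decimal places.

1.4308

With a Gamma(shape α, rate β) prior, the Poisson likelihood is conjugate: the posterior is Gamma(α + ΣXᵢ, β + n).
Sum of counts S = 51 over n = 6 hours.
Posterior: Gamma(α+S, β+n) = Gamma(14.19+51, 0.75+6) = Gamma(65.19, 6.75).
Var = α/β² = 65.19/6.75² = 1.4308.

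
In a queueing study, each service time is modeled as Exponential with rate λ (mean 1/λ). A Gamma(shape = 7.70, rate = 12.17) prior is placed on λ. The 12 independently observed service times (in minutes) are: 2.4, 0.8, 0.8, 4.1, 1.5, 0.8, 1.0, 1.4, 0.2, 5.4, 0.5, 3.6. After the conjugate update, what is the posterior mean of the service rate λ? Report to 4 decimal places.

With a Gamma(shape α, rate β) prior on the exponential rate λ, the posterior after n observations with total T = Σxᵢ is Gamma(α+n, β+T).
Sum of observations T = 22.5 minutes; n = 12.
Posterior: Gamma(7.70+12, 12.17+22.5) = Gamma(19.70, 34.67).
Posterior mean of λ = α/β = 19.70/34.67 = 0.5682.

0.5682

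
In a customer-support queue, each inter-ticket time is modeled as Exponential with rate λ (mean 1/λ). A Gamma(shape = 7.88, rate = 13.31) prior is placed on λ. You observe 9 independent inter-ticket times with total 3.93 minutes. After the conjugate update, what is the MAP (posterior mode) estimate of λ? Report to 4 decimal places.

0.9211

With a Gamma(shape α, rate β) prior on the exponential rate λ, the posterior after n observations with total T = Σxᵢ is Gamma(α+n, β+T).
Posterior: Gamma(7.88+9, 13.31+3.93) = Gamma(16.88, 17.24).
Mode = (α−1)/β = 0.9211.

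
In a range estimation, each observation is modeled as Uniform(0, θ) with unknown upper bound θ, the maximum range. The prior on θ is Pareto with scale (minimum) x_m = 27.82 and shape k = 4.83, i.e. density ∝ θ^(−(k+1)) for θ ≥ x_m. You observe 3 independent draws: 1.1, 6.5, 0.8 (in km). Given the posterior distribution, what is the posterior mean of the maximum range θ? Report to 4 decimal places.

31.8932

A Pareto(scale x_m, shape k) prior on the upper bound θ of Uniform(0, θ) is conjugate: posterior is Pareto(max(x_m, max xᵢ), k + n).
Sample maximum = 6.5; prior scale x_m = 27.82 → posterior scale = max = 27.82.
Posterior shape = 4.83 + 3 = 7.83.
E[θ|data] = k·x_m/(k−1) = 7.83·27.82/6.83 = 31.8932.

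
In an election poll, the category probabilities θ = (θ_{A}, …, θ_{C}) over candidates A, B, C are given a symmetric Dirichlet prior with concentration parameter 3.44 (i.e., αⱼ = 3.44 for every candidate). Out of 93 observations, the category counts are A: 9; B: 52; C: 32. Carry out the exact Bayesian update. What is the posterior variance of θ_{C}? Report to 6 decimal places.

0.002160

The Dirichlet prior is conjugate to the Multinomial likelihood: each posterior αⱼ = prior αⱼ + observed count nⱼ.
Posterior concentration: (12.44, 55.44, 35.44), total = 103.32.
Var[θ_j] = α_j(Σα−α_j)/((Σα)²(Σα+1)) = 35.44·67.88/(103.32²·104.32) = 0.002160.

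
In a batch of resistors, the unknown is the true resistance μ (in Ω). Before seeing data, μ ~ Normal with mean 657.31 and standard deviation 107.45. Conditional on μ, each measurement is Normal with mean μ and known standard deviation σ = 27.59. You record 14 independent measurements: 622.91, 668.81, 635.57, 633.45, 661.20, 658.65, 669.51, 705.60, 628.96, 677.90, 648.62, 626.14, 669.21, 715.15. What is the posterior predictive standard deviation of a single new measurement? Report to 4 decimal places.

For Normal data with known variance σ², a Normal(μ₀, σ₀²) prior on μ is conjugate. Posterior precision = 1/σ₀² + n/σ²; posterior mean is the precision-weighted average of μ₀ and x̄.
σ₀² = 107.45² = 11545.5025, σ² = 27.59² = 761.2081; σ² + n·σ₀² = 761.2081 + 14·11545.5025 = 162398.2431.
Posterior precision = 1/σ₀² + n/σ² = 1/11545.5025 + 14/761.2081 = (σ² + n·σ₀²)/(σ₀²σ²) = 162398.2431/(11545.5025·761.2081); posterior variance σₙ² = σ₀²σ²/(σ² + n·σ₀²) = 11545.5025·761.2081/162398.2431 = 54.117150.
Predictive variance for one new observation = σₙ² + σ² = 11545.5025·761.2081/162398.2431 + 761.2081 = σ²·(σ₀² + 162398.2431)/162398.2431 = 761.2081·173943.7456/162398.2431 = 815.325250; SD = √(761.2081·173943.7456/162398.2431) = 28.5539.

28.5539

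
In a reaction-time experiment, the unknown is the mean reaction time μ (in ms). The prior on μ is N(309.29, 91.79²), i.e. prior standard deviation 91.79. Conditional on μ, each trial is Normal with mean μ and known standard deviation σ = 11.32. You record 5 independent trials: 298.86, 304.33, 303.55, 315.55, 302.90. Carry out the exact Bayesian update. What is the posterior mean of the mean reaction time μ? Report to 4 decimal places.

For Normal data with known variance σ², a Normal(μ₀, σ₀²) prior on μ is conjugate. Posterior precision = 1/σ₀² + n/σ²; posterior mean is the precision-weighted average of μ₀ and x̄.
Σxᵢ = 298.86 + 304.33 + 303.55 + 315.55 + 302.90 = 1525.19, so n·x̄ = 1525.19.
σ₀² = 91.79² = 8425.4041, σ² = 11.32² = 128.1424; σ² + n·σ₀² = 128.1424 + 5·8425.4041 = 42255.1629.
Posterior mean = (μ₀/σ₀² + n·x̄/σ²)/(1/σ₀² + n/σ²) = (σ²·μ₀ + σ₀²·n·x̄)/(σ² + n·σ₀²) = (128.1424·309.29 + 8425.4041·1525.19)/42255.1629 = 12889975.242175/42255.1629 = 305.0509.

305.0509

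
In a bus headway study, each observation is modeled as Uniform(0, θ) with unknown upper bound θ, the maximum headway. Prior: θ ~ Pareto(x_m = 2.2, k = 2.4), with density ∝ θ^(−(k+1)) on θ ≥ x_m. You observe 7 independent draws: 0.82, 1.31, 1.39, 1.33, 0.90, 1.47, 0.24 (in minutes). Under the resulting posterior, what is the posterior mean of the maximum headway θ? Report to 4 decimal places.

A Pareto(scale x_m, shape k) prior on the upper bound θ of Uniform(0, θ) is conjugate: posterior is Pareto(max(x_m, max xᵢ), k + n).
Sample maximum = 1.47; prior scale x_m = 2.2 → posterior scale = max = 2.20.
Posterior shape = 2.4 + 7 = 9.4.
E[θ|data] = k·x_m/(k−1) = 9.4·2.20/8.4 = 2.4619.

2.4619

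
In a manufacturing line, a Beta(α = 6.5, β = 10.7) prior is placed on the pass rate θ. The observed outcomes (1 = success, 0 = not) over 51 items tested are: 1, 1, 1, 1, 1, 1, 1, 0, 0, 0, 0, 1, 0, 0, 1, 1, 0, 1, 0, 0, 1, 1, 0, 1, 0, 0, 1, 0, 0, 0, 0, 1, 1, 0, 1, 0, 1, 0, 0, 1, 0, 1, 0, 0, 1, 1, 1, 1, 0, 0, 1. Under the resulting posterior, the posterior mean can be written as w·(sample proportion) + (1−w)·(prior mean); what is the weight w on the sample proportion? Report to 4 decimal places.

0.7478

The Beta prior is conjugate to a Binomial/Bernoulli likelihood; the update adds successes to α and failures to β.
Posterior mean = (α₀+k)/(α₀+β₀+n) = [n/(α₀+β₀+n)]·(k/n) + [(α₀+β₀)/(α₀+β₀+n)]·α₀/(α₀+β₀), so only n and the prior enter the weight.
The weight on the data is w = n/(α₀+β₀+n) = 51/(6.5+10.7+51) = 51/68.2 = 0.7478.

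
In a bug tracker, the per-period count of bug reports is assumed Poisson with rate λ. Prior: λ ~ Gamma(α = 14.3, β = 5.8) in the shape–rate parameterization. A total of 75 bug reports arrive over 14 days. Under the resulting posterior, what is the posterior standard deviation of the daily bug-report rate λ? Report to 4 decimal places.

With a Gamma(shape α, rate β) prior, the Poisson likelihood is conjugate: the posterior is Gamma(α + ΣXᵢ, β + n).
Posterior: Gamma(α+S, β+n) = Gamma(14.3+75, 5.8+14) = Gamma(89.3, 19.8).
SD = √α/β = √89.3/19.8 = 0.4773.

0.4773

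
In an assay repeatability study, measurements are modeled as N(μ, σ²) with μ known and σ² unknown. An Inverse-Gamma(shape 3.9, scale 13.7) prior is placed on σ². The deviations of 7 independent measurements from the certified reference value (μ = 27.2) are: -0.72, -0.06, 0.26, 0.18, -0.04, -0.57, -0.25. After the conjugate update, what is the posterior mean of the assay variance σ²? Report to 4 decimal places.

2.2196

With known mean μ and an Inverse-Gamma(α, β) prior on σ², the Normal likelihood is conjugate: posterior is Inv-Gamma(α + n/2, β + Σ(xᵢ−μ)²/2).
Σ(xᵢ−μ)² = (-0.72)² + (-0.06)² + (0.26)² + (0.18)² + (-0.04)² + (-0.57)² + (-0.25)² = 1.0110.
Posterior: Inv-Gamma(3.9 + 7/2, 13.7 + 1.0110/2) = Inv-Gamma(7.40, 14.20550).
E[σ²|data] = β/(α−1) = 14.20550/6.40 = 2.2196.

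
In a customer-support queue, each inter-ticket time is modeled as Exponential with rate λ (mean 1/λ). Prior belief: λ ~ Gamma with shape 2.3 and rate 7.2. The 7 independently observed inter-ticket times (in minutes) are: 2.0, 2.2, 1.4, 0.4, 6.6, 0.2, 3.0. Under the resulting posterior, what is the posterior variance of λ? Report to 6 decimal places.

0.017580

With a Gamma(shape α, rate β) prior on the exponential rate λ, the posterior after n observations with total T = Σxᵢ is Gamma(α+n, β+T).
Sum of observations T = 15.8 minutes; n = 7.
Posterior: Gamma(2.3+7, 7.2+15.8) = Gamma(9.3, 23.0).
Var = α/β² = 0.017580.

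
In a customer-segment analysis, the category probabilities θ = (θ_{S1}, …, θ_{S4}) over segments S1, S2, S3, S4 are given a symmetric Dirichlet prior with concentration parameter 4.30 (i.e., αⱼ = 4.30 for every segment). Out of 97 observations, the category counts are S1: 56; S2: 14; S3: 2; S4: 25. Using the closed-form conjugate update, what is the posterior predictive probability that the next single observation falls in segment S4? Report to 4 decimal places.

The Dirichlet prior is conjugate to the Multinomial likelihood: each posterior αⱼ = prior αⱼ + observed count nⱼ.
Posterior concentration: (60.30, 18.30, 6.30, 29.30), total = 114.20.
P(next = S4 | data) = α_{S4}/Σα = 0.2566.

0.2566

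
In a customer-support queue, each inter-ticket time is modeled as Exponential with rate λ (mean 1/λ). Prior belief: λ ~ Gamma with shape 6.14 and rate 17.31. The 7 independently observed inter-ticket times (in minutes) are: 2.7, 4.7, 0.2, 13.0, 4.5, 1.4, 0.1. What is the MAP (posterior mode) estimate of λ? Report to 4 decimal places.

With a Gamma(shape α, rate β) prior on the exponential rate λ, the posterior after n observations with total T = Σxᵢ is Gamma(α+n, β+T).
Sum of observations T = 26.6 minutes; n = 7.
Posterior: Gamma(6.14+7, 17.31+26.6) = Gamma(13.14, 43.91).
Mode = (α−1)/β = 0.2765.

0.2765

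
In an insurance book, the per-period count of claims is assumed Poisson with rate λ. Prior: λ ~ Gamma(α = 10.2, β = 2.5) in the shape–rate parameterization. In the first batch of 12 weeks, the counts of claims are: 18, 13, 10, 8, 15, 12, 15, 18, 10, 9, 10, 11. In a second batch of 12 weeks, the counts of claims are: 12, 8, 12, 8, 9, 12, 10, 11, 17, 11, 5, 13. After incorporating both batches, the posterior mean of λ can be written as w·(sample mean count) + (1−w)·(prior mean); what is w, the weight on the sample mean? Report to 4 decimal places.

With a Gamma(shape α, rate β) prior, the Poisson likelihood is conjugate: the posterior is Gamma(α + ΣXᵢ, β + n).
Total number of weeks: n = 12 + 12 = 24.
Posterior mean = (α₀+S)/(β₀+n) = [n/(β₀+n)]·(S/n) + [β₀/(β₀+n)]·(α₀/β₀), so only n and β₀ enter the weight.
Weight on data w = n/(β₀+n) = 24/(2.5+24) = 24/26.5 = 0.9057.

0.9057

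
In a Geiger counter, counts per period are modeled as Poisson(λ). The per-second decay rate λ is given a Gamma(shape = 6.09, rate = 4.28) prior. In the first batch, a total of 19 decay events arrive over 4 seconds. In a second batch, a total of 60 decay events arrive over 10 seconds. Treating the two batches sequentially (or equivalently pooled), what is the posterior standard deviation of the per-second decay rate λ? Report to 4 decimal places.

With a Gamma(shape α, rate β) prior, the Poisson likelihood is conjugate: the posterior is Gamma(α + ΣXᵢ, β + n).
After batch 1: Gamma(α+S, β+n) = Gamma(6.09+19, 4.28+4) = Gamma(25.09, 8.28).
After batch 2: Gamma(α+S, β+n) = Gamma(25.09+60, 8.28+10) = Gamma(85.09, 18.28).
SD = √α/β = √85.09/18.28 = 0.5046.

0.5046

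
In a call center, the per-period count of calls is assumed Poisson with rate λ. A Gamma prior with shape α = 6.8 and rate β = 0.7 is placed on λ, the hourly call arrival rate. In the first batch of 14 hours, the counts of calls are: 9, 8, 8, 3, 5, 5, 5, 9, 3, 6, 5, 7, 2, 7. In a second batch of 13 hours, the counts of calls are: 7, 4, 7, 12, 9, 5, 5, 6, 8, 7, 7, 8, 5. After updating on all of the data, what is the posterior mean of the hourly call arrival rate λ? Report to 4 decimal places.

6.4549

With a Gamma(shape α, rate β) prior, the Poisson likelihood is conjugate: the posterior is Gamma(α + ΣXᵢ, β + n).
Batch 1: sum of counts S = 82 over n = 14 hours.
After batch 1: Gamma(α+S, β+n) = Gamma(6.8+82, 0.7+14) = Gamma(88.8, 14.7).
Batch 2: sum of counts S = 90 over n = 13 hours.
After batch 2: Gamma(α+S, β+n) = Gamma(88.8+90, 14.7+13) = Gamma(178.8, 27.7).
Posterior mean = α/β = 178.8/27.7 = 6.4549.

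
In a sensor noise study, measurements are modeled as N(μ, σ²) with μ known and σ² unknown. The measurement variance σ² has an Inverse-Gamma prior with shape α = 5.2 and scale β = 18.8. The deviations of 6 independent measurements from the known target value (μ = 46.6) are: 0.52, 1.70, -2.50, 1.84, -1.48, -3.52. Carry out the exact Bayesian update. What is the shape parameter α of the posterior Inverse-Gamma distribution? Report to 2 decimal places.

With known mean μ and an Inverse-Gamma(α, β) prior on σ², the Normal likelihood is conjugate: posterior is Inv-Gamma(α + n/2, β + Σ(xᵢ−μ)²/2).
Σ(xᵢ−μ)² = (0.52)² + (1.70)² + (-2.50)² + (1.84)² + (-1.48)² + (-3.52)² = 27.3768.
Posterior: Inv-Gamma(5.2 + 6/2, 18.8 + 27.3768/2) = Inv-Gamma(8.20, 32.48840).
Posterior α = 8.20.

8.20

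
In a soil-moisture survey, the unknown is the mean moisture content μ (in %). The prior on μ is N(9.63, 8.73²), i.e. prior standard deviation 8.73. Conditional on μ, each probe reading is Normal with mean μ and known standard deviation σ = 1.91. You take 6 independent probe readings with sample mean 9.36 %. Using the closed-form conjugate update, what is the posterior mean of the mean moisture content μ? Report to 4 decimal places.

For Normal data with known variance σ², a Normal(μ₀, σ₀²) prior on μ is conjugate. Posterior precision = 1/σ₀² + n/σ²; posterior mean is the precision-weighted average of μ₀ and x̄.
n·x̄ = 6·9.36 = 56.16.
σ₀² = 8.73² = 76.2129, σ² = 1.91² = 3.6481; σ² + n·σ₀² = 3.6481 + 6·76.2129 = 460.9255.
Posterior mean = (μ₀/σ₀² + n·x̄/σ²)/(1/σ₀² + n/σ²) = (σ²·μ₀ + σ₀²·n·x̄)/(σ² + n·σ₀²) = (3.6481·9.63 + 76.2129·56.16)/460.9255 = 4315.247667/460.9255 = 9.3621.

9.3621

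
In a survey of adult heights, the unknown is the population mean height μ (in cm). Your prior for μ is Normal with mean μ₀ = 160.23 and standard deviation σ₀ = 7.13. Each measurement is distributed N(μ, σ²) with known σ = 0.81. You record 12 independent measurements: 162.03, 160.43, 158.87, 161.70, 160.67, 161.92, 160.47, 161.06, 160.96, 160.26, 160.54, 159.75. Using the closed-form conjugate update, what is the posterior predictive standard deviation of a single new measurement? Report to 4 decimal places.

0.8430

For Normal data with known variance σ², a Normal(μ₀, σ₀²) prior on μ is conjugate. Posterior precision = 1/σ₀² + n/σ²; posterior mean is the precision-weighted average of μ₀ and x̄.
σ₀² = 7.13² = 50.8369, σ² = 0.81² = 0.6561; σ² + n·σ₀² = 0.6561 + 12·50.8369 = 610.6989.
Posterior precision = 1/σ₀² + n/σ² = 1/50.8369 + 12/0.6561 = (σ² + n·σ₀²)/(σ₀²σ²) = 610.6989/(50.8369·0.6561); posterior variance σₙ² = σ₀²σ²/(σ² + n·σ₀²) = 50.8369·0.6561/610.6989 = 0.054616.
Predictive variance for one new observation = σₙ² + σ² = 50.8369·0.6561/610.6989 + 0.6561 = σ²·(σ₀² + 610.6989)/610.6989 = 0.6561·661.5358/610.6989 = 0.710716; SD = √(0.6561·661.5358/610.6989) = 0.8430.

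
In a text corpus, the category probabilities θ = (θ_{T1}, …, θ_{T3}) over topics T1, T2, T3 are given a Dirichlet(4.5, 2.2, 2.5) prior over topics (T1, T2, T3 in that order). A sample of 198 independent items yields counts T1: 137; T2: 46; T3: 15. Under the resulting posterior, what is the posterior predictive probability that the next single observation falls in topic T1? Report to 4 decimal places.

0.6829

The Dirichlet prior is conjugate to the Multinomial likelihood: each posterior αⱼ = prior αⱼ + observed count nⱼ.
Posterior concentration: (141.5, 48.2, 17.5), total = 207.2.
P(next = T1 | data) = α_{T1}/Σα = 0.6829.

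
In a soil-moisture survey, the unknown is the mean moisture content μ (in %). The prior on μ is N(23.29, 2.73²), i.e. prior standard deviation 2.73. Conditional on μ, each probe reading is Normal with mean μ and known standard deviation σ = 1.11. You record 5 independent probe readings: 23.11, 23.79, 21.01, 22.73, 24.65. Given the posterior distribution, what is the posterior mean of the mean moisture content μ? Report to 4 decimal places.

For Normal data with known variance σ², a Normal(μ₀, σ₀²) prior on μ is conjugate. Posterior precision = 1/σ₀² + n/σ²; posterior mean is the precision-weighted average of μ₀ and x̄.
Σxᵢ = 23.11 + 23.79 + 21.01 + 22.73 + 24.65 = 115.29, so n·x̄ = 115.29.
σ₀² = 2.73² = 7.4529, σ² = 1.11² = 1.2321; σ² + n·σ₀² = 1.2321 + 5·7.4529 = 38.4966.
Posterior mean = (μ₀/σ₀² + n·x̄/σ²)/(1/σ₀² + n/σ²) = (σ²·μ₀ + σ₀²·n·x̄)/(σ² + n·σ₀²) = (1.2321·23.29 + 7.4529·115.29)/38.4966 = 887.94045/38.4966 = 23.0654.

23.0654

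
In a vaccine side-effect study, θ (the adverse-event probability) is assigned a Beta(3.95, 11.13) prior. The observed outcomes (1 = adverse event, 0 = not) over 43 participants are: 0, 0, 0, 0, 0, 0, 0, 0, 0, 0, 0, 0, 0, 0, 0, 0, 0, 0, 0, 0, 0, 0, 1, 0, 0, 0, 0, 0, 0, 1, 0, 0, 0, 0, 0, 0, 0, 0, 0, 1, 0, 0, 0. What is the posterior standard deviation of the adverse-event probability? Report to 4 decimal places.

0.0422

The Beta prior is conjugate to a Binomial/Bernoulli likelihood; the update adds successes to α and failures to β.
Posterior: Beta(α+k, β+n−k) = Beta(3.95+3, 11.13+40) = Beta(6.95, 51.13).
Var = αβ/((α+β)²(α+β+1)) = 6.95·51.13/(58.08²·59.08) = 0.00178306; SD = √0.00178306 = 0.0422.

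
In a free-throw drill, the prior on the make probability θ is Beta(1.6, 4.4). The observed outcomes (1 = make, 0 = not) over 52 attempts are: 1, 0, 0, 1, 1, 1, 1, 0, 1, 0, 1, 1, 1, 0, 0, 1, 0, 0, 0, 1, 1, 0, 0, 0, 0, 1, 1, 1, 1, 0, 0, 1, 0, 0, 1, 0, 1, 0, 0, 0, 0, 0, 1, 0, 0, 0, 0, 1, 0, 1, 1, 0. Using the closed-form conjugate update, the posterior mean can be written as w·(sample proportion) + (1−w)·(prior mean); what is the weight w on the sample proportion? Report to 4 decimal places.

The Beta prior is conjugate to a Binomial/Bernoulli likelihood; the update adds successes to α and failures to β.
Posterior mean = (α₀+k)/(α₀+β₀+n) = [n/(α₀+β₀+n)]·(k/n) + [(α₀+β₀)/(α₀+β₀+n)]·α₀/(α₀+β₀), so only n and the prior enter the weight.
The weight on the data is w = n/(α₀+β₀+n) = 52/(1.6+4.4+52) = 52/58.0 = 0.8966.

0.8966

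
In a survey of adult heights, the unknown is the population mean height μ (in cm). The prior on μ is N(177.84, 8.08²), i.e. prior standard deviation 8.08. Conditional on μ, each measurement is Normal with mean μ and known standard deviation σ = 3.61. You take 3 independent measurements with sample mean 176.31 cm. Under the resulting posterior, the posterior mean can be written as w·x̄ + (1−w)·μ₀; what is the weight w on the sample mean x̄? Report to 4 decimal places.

For Normal data with known variance σ², a Normal(μ₀, σ₀²) prior on μ is conjugate. Posterior precision = 1/σ₀² + n/σ²; posterior mean is the precision-weighted average of μ₀ and x̄.
σ₀² = 8.08² = 65.2864, σ² = 3.61² = 13.0321. Prior precision 1/σ₀² = 1/65.2864; data precision n/σ² = 3/13.0321.
w = (n/σ²)/(1/σ₀² + n/σ²) = n·σ₀²/(σ² + n·σ₀²) = 3·65.2864/(13.0321 + 3·65.2864) = 195.8592/208.8913 = 0.9376.

0.9376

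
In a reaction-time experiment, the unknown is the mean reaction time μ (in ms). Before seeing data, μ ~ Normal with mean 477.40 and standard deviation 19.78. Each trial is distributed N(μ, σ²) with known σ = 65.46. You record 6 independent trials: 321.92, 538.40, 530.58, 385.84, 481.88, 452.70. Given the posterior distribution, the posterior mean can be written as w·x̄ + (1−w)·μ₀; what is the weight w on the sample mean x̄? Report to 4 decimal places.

For Normal data with known variance σ², a Normal(μ₀, σ₀²) prior on μ is conjugate. Posterior precision = 1/σ₀² + n/σ²; posterior mean is the precision-weighted average of μ₀ and x̄.
σ₀² = 19.78² = 391.2484, σ² = 65.46² = 4285.0116. Prior precision 1/σ₀² = 1/391.2484; data precision n/σ² = 6/4285.0116.
w = (n/σ²)/(1/σ₀² + n/σ²) = n·σ₀²/(σ² + n·σ₀²) = 6·391.2484/(4285.0116 + 6·391.2484) = 2347.4904/6632.502 = 0.3539.

0.3539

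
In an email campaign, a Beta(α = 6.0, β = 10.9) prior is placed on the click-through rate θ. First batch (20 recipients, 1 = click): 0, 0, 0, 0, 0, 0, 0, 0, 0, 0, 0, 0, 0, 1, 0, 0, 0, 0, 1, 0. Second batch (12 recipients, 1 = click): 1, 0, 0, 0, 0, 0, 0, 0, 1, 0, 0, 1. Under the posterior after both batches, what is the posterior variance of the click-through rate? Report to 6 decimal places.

The Beta prior is conjugate to a Binomial/Bernoulli likelihood; the update adds successes to α and failures to β.
After batch 1: Beta(6.0+2, 10.9+18) = Beta(8.0, 28.9).
After batch 2: Beta(8.0+3, 28.9+9) = Beta(11.0, 37.9).
Var = αβ/((α+β)²(α+β+1)) = 11.0·37.9/(48.9²·49.9) = 0.003494.

0.003494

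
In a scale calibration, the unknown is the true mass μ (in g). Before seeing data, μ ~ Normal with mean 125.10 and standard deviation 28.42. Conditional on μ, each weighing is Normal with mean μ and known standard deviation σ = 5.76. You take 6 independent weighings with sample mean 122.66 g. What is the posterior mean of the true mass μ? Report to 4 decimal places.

For Normal data with known variance σ², a Normal(μ₀, σ₀²) prior on μ is conjugate. Posterior precision = 1/σ₀² + n/σ²; posterior mean is the precision-weighted average of μ₀ and x̄.
n·x̄ = 6·122.66 = 735.96.
σ₀² = 28.42² = 807.6964, σ² = 5.76² = 33.1776; σ² + n·σ₀² = 33.1776 + 6·807.6964 = 4879.356.
Posterior mean = (μ₀/σ₀² + n·x̄/σ²)/(1/σ₀² + n/σ²) = (σ²·μ₀ + σ₀²·n·x̄)/(σ² + n·σ₀²) = (33.1776·125.10 + 807.6964·735.96)/4879.356 = 598582.760304/4879.356 = 122.6766.

122.6766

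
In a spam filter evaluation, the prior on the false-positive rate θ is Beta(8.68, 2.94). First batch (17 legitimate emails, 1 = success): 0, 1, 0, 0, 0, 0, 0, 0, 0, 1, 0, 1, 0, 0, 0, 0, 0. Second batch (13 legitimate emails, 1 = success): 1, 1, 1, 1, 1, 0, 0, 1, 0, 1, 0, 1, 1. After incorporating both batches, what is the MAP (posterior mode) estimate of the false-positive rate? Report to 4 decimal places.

0.4967

The Beta prior is conjugate to a Binomial/Bernoulli likelihood; the update adds successes to α and failures to β.
After batch 1: Beta(8.68+3, 2.94+14) = Beta(11.68, 16.94).
After batch 2: Beta(11.68+9, 16.94+4) = Beta(20.68, 20.94).
Mode of Beta(a,b) for a,b>1 is (a−1)/(a+b−2) = 19.68/39.62 = 0.4967.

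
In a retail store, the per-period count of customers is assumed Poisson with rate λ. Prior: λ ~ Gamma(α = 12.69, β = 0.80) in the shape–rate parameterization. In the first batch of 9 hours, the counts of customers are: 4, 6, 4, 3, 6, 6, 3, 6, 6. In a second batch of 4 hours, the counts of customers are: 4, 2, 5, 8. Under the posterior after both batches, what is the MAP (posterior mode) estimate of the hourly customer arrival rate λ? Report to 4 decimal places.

5.4123

With a Gamma(shape α, rate β) prior, the Poisson likelihood is conjugate: the posterior is Gamma(α + ΣXᵢ, β + n).
Batch 1: sum of counts S = 44 over n = 9 hours.
After batch 1: Gamma(α+S, β+n) = Gamma(12.69+44, 0.80+9) = Gamma(56.69, 9.80).
Batch 2: sum of counts S = 19 over n = 4 hours.
After batch 2: Gamma(α+S, β+n) = Gamma(56.69+19, 9.80+4) = Gamma(75.69, 13.80).
Mode of Gamma(α,β) for α≥1 is (α−1)/β = 74.69/13.80 = 5.4123.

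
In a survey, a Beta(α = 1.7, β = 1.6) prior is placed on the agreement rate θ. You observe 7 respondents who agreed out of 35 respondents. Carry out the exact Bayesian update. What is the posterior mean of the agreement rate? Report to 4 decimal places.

The Beta prior is conjugate to a Binomial/Bernoulli likelihood; the update adds successes to α and failures to β.
Posterior: Beta(α+k, β+n−k) = Beta(1.7+7, 1.6+28) = Beta(8.7, 29.6).
Posterior mean = α/(α+β) = 8.7/38.3 = 0.2272.

0.2272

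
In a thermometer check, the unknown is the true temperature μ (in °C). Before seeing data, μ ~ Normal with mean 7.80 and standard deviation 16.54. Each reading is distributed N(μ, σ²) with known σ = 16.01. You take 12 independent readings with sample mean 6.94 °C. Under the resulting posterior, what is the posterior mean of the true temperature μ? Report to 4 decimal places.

For Normal data with known variance σ², a Normal(μ₀, σ₀²) prior on μ is conjugate. Posterior precision = 1/σ₀² + n/σ²; posterior mean is the precision-weighted average of μ₀ and x̄.
n·x̄ = 12·6.94 = 83.28.
σ₀² = 16.54² = 273.5716, σ² = 16.01² = 256.3201; σ² + n·σ₀² = 256.3201 + 12·273.5716 = 3539.1793.
Posterior mean = (μ₀/σ₀² + n·x̄/σ²)/(1/σ₀² + n/σ²) = (σ²·μ₀ + σ₀²·n·x̄)/(σ² + n·σ₀²) = (256.3201·7.80 + 273.5716·83.28)/3539.1793 = 24782.339628/3539.1793 = 7.0023.

7.0023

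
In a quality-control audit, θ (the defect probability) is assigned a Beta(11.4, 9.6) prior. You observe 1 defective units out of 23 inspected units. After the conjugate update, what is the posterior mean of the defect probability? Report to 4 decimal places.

0.2818

The Beta prior is conjugate to a Binomial/Bernoulli likelihood; the update adds successes to α and failures to β.
Posterior: Beta(α+k, β+n−k) = Beta(11.4+1, 9.6+22) = Beta(12.4, 31.6).
Posterior mean = α/(α+β) = 12.4/44.0 = 0.2818.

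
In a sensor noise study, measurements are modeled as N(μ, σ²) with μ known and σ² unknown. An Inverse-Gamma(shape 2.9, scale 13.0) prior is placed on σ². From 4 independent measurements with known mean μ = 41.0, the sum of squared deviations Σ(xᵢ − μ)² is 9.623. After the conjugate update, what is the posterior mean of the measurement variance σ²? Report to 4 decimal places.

4.5671

With known mean μ and an Inverse-Gamma(α, β) prior on σ², the Normal likelihood is conjugate: posterior is Inv-Gamma(α + n/2, β + Σ(xᵢ−μ)²/2).
Posterior: Inv-Gamma(2.9 + 4/2, 13.0 + 9.623/2) = Inv-Gamma(4.90, 17.8115).
E[σ²|data] = β/(α−1) = 17.8115/3.90 = 4.5671.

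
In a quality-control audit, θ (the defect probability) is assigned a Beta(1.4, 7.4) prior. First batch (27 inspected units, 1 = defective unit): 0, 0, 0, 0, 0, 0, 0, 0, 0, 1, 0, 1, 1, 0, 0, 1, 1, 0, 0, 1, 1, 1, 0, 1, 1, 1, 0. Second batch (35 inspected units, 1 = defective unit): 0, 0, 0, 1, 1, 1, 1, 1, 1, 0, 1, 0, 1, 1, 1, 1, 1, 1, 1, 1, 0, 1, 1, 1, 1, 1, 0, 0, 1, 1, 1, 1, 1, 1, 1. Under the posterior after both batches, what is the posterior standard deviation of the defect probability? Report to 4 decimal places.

0.0586

The Beta prior is conjugate to a Binomial/Bernoulli likelihood; the update adds successes to α and failures to β.
After batch 1: Beta(1.4+11, 7.4+16) = Beta(12.4, 23.4).
After batch 2: Beta(12.4+27, 23.4+8) = Beta(39.4, 31.4).
Var = αβ/((α+β)²(α+β+1)) = 39.4·31.4/(70.8²·71.8) = 0.00343744; SD = √0.00343744 = 0.0586.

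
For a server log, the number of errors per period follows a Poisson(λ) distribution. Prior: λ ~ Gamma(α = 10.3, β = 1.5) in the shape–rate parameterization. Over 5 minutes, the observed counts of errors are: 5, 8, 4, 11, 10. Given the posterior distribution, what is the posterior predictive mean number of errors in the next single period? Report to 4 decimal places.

7.4308

With a Gamma(shape α, rate β) prior, the Poisson likelihood is conjugate: the posterior is Gamma(α + ΣXᵢ, β + n).
Sum of counts S = 38 over n = 5 minutes.
Posterior: Gamma(α+S, β+n) = Gamma(10.3+38, 1.5+5) = Gamma(48.3, 6.5).
The predictive distribution for one future period is NegBinom with mean α/β = 7.4308.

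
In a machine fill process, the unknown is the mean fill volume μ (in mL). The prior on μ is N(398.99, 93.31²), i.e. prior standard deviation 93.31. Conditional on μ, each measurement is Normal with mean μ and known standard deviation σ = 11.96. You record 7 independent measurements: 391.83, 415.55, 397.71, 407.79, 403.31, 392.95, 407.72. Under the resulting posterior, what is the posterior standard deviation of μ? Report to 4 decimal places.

For Normal data with known variance σ², a Normal(μ₀, σ₀²) prior on μ is conjugate. Posterior precision = 1/σ₀² + n/σ²; posterior mean is the precision-weighted average of μ₀ and x̄.
σ₀² = 93.31² = 8706.7561, σ² = 11.96² = 143.0416; σ² + n·σ₀² = 143.0416 + 7·8706.7561 = 61090.3343.
Posterior precision = 1/σ₀² + n/σ² = 1/8706.7561 + 7/143.0416 = (σ² + n·σ₀²)/(σ₀²σ²) = 61090.3343/(8706.7561·143.0416); posterior variance σₙ² = σ₀²σ²/(σ² + n·σ₀²) = 8706.7561·143.0416/61090.3343 = 20.386667.
Posterior SD = √σₙ² = √(8706.7561·143.0416/61090.3343) = 4.5152.

4.5152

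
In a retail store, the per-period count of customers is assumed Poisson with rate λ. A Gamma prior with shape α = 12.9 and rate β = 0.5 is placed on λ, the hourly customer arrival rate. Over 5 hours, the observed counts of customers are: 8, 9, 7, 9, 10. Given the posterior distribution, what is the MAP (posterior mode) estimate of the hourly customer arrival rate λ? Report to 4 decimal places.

With a Gamma(shape α, rate β) prior, the Poisson likelihood is conjugate: the posterior is Gamma(α + ΣXᵢ, β + n).
Sum of counts S = 43 over n = 5 hours.
Posterior: Gamma(α+S, β+n) = Gamma(12.9+43, 0.5+5) = Gamma(55.9, 5.5).
Mode of Gamma(α,β) for α≥1 is (α−1)/β = 54.9/5.5 = 9.9818.

9.9818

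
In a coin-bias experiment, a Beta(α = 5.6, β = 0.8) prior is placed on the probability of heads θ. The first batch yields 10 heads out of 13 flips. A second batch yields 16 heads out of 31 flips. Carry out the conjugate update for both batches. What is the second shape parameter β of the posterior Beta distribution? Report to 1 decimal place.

The Beta prior is conjugate to a Binomial/Bernoulli likelihood; the update adds successes to α and failures to β.
After batch 1: Beta(5.6+10, 0.8+3) = Beta(15.6, 3.8).
After batch 2: Beta(15.6+16, 3.8+15) = Beta(31.6, 18.8).
Posterior β = 18.8.

18.8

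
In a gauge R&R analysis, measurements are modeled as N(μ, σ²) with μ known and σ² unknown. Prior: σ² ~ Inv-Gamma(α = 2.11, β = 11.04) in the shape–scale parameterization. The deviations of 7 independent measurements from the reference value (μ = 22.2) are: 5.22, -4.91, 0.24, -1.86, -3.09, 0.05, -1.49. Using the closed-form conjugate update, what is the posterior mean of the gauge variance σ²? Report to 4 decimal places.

With known mean μ and an Inverse-Gamma(α, β) prior on σ², the Normal likelihood is conjugate: posterior is Inv-Gamma(α + n/2, β + Σ(xᵢ−μ)²/2).
Σ(xᵢ−μ)² = (5.22)² + (-4.91)² + (0.24)² + (-1.86)² + (-3.09)² + (0.05)² + (-1.49)² = 66.6444.
Posterior: Inv-Gamma(2.11 + 7/2, 11.04 + 66.6444/2) = Inv-Gamma(5.61, 44.36220).
E[σ²|data] = β/(α−1) = 44.36220/4.61 = 9.6230.

9.6230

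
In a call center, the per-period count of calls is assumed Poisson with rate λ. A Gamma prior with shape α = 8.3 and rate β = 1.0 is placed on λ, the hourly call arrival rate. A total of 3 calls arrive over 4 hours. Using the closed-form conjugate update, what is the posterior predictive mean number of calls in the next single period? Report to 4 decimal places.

2.2600

With a Gamma(shape α, rate β) prior, the Poisson likelihood is conjugate: the posterior is Gamma(α + ΣXᵢ, β + n).
Posterior: Gamma(α+S, β+n) = Gamma(8.3+3, 1.0+4) = Gamma(11.3, 5.0).
The predictive distribution for one future period is NegBinom with mean α/β = 2.2600.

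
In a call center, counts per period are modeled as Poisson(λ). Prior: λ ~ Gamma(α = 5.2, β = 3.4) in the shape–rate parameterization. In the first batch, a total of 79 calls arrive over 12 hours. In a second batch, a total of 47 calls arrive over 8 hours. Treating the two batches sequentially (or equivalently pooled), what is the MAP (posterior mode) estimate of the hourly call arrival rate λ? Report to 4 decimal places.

With a Gamma(shape α, rate β) prior, the Poisson likelihood is conjugate: the posterior is Gamma(α + ΣXᵢ, β + n).
After batch 1: Gamma(α+S, β+n) = Gamma(5.2+79, 3.4+12) = Gamma(84.2, 15.4).
After batch 2: Gamma(α+S, β+n) = Gamma(84.2+47, 15.4+8) = Gamma(131.2, 23.4).
Mode of Gamma(α,β) for α≥1 is (α−1)/β = 130.2/23.4 = 5.5641.

5.5641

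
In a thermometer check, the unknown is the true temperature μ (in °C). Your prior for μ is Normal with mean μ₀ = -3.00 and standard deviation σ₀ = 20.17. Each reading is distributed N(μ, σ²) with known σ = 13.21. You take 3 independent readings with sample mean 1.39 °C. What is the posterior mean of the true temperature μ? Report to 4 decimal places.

0.8408

For Normal data with known variance σ², a Normal(μ₀, σ₀²) prior on μ is conjugate. Posterior precision = 1/σ₀² + n/σ²; posterior mean is the precision-weighted average of μ₀ and x̄.
n·x̄ = 3·1.39 = 4.17.
σ₀² = 20.17² = 406.8289, σ² = 13.21² = 174.5041; σ² + n·σ₀² = 174.5041 + 3·406.8289 = 1394.9908.
Posterior mean = (μ₀/σ₀² + n·x̄/σ²)/(1/σ₀² + n/σ²) = (σ²·μ₀ + σ₀²·n·x̄)/(σ² + n·σ₀²) = (174.5041·(-3.00) + 406.8289·4.17)/1394.9908 = 1172.964213/1394.9908 = 0.8408.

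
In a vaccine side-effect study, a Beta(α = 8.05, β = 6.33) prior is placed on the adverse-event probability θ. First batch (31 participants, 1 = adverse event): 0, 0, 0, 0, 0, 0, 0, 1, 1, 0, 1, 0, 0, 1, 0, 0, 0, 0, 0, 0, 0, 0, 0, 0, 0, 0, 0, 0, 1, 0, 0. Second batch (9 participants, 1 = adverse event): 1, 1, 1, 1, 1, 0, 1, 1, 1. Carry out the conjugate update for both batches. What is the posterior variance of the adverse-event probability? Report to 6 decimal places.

0.004284

The Beta prior is conjugate to a Binomial/Bernoulli likelihood; the update adds successes to α and failures to β.
After batch 1: Beta(8.05+5, 6.33+26) = Beta(13.05, 32.33).
After batch 2: Beta(13.05+8, 32.33+1) = Beta(21.05, 33.33).
Var = αβ/((α+β)²(α+β+1)) = 21.05·33.33/(54.38²·55.38) = 0.004284.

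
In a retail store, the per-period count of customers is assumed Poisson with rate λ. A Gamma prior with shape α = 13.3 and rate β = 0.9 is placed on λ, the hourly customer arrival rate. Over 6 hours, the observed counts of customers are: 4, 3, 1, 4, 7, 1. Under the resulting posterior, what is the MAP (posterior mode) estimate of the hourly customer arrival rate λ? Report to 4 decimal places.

With a Gamma(shape α, rate β) prior, the Poisson likelihood is conjugate: the posterior is Gamma(α + ΣXᵢ, β + n).
Sum of counts S = 20 over n = 6 hours.
Posterior: Gamma(α+S, β+n) = Gamma(13.3+20, 0.9+6) = Gamma(33.3, 6.9).
Mode of Gamma(α,β) for α≥1 is (α−1)/β = 32.3/6.9 = 4.6812.

4.6812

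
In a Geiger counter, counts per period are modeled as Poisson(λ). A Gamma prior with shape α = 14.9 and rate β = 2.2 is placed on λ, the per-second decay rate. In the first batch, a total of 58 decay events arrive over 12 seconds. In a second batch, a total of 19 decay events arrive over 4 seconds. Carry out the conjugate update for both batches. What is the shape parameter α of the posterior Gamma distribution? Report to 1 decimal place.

91.9

With a Gamma(shape α, rate β) prior, the Poisson likelihood is conjugate: the posterior is Gamma(α + ΣXᵢ, β + n).
After batch 1: Gamma(α+S, β+n) = Gamma(14.9+58, 2.2+12) = Gamma(72.9, 14.2).
After batch 2: Gamma(α+S, β+n) = Gamma(72.9+19, 14.2+4) = Gamma(91.9, 18.2).
Posterior α = 91.9.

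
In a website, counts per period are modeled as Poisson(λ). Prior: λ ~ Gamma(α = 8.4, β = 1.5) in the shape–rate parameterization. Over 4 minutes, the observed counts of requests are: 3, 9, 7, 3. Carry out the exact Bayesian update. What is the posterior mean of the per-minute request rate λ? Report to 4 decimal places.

5.5273

With a Gamma(shape α, rate β) prior, the Poisson likelihood is conjugate: the posterior is Gamma(α + ΣXᵢ, β + n).
Sum of counts S = 22 over n = 4 minutes.
Posterior: Gamma(α+S, β+n) = Gamma(8.4+22, 1.5+4) = Gamma(30.4, 5.5).
Posterior mean = α/β = 30.4/5.5 = 5.5273.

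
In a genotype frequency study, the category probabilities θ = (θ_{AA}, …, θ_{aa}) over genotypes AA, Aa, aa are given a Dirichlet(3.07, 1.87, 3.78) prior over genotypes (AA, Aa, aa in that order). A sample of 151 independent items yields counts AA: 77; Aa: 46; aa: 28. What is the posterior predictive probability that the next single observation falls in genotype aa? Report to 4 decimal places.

0.1990

The Dirichlet prior is conjugate to the Multinomial likelihood: each posterior αⱼ = prior αⱼ + observed count nⱼ.
Posterior concentration: (80.07, 47.87, 31.78), total = 159.72.
P(next = aa | data) = α_{aa}/Σα = 0.1990.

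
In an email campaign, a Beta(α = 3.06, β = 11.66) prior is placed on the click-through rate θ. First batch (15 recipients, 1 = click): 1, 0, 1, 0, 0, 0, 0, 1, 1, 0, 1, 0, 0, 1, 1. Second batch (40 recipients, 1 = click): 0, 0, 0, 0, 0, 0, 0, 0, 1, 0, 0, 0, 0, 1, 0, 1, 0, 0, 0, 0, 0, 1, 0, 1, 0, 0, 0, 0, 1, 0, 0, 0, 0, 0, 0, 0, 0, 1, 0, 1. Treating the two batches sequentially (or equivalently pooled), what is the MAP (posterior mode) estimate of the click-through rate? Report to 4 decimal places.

0.2519

The Beta prior is conjugate to a Binomial/Bernoulli likelihood; the update adds successes to α and failures to β.
After batch 1: Beta(3.06+7, 11.66+8) = Beta(10.06, 19.66).
After batch 2: Beta(10.06+8, 19.66+32) = Beta(18.06, 51.66).
Mode of Beta(a,b) for a,b>1 is (a−1)/(a+b−2) = 17.06/67.72 = 0.2519.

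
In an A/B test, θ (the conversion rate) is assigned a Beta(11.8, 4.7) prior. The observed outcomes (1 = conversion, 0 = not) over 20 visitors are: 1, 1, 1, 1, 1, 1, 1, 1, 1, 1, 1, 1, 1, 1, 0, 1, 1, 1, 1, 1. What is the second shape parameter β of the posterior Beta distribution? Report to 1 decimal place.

5.7

The Beta prior is conjugate to a Binomial/Bernoulli likelihood; the update adds successes to α and failures to β.
Posterior: Beta(α+k, β+n−k) = Beta(11.8+19, 4.7+1) = Beta(30.8, 5.7).
Posterior β = 5.7.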